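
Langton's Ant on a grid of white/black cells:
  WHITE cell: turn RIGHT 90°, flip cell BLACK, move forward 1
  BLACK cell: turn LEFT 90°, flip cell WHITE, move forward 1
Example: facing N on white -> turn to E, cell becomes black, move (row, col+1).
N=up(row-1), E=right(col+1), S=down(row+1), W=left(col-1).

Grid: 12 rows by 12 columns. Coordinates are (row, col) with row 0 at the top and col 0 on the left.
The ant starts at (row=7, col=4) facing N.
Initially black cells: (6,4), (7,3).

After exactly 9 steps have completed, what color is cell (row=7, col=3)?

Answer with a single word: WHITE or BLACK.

Step 1: on WHITE (7,4): turn R to E, flip to black, move to (7,5). |black|=3
Step 2: on WHITE (7,5): turn R to S, flip to black, move to (8,5). |black|=4
Step 3: on WHITE (8,5): turn R to W, flip to black, move to (8,4). |black|=5
Step 4: on WHITE (8,4): turn R to N, flip to black, move to (7,4). |black|=6
Step 5: on BLACK (7,4): turn L to W, flip to white, move to (7,3). |black|=5
Step 6: on BLACK (7,3): turn L to S, flip to white, move to (8,3). |black|=4
Step 7: on WHITE (8,3): turn R to W, flip to black, move to (8,2). |black|=5
Step 8: on WHITE (8,2): turn R to N, flip to black, move to (7,2). |black|=6
Step 9: on WHITE (7,2): turn R to E, flip to black, move to (7,3). |black|=7

Answer: WHITE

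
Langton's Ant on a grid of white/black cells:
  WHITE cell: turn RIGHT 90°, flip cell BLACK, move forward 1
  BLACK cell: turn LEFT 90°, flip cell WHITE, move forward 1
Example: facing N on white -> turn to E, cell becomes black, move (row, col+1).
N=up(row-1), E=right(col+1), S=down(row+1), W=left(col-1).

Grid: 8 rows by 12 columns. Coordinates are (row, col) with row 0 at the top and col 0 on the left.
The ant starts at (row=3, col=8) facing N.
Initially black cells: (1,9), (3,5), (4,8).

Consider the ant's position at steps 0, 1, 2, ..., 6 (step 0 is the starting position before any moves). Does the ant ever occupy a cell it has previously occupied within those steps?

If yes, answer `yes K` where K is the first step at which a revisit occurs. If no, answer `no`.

Answer: no

Derivation:
Step 1: on WHITE (3,8): turn R to E, flip to black, move to (3,9). |black|=4 — new cell
Step 2: on WHITE (3,9): turn R to S, flip to black, move to (4,9). |black|=5 — new cell
Step 3: on WHITE (4,9): turn R to W, flip to black, move to (4,8). |black|=6 — new cell
Step 4: on BLACK (4,8): turn L to S, flip to white, move to (5,8). |black|=5 — new cell
Step 5: on WHITE (5,8): turn R to W, flip to black, move to (5,7). |black|=6 — new cell
Step 6: on WHITE (5,7): turn R to N, flip to black, move to (4,7). |black|=7 — new cell
No revisit within 6 steps.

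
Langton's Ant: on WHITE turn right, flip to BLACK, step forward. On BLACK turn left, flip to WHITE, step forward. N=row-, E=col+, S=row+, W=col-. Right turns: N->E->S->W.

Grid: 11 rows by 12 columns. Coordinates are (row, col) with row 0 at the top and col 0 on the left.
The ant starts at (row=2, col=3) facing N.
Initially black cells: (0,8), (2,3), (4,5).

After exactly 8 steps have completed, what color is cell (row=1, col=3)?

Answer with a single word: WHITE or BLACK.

Answer: BLACK

Derivation:
Step 1: on BLACK (2,3): turn L to W, flip to white, move to (2,2). |black|=2
Step 2: on WHITE (2,2): turn R to N, flip to black, move to (1,2). |black|=3
Step 3: on WHITE (1,2): turn R to E, flip to black, move to (1,3). |black|=4
Step 4: on WHITE (1,3): turn R to S, flip to black, move to (2,3). |black|=5
Step 5: on WHITE (2,3): turn R to W, flip to black, move to (2,2). |black|=6
Step 6: on BLACK (2,2): turn L to S, flip to white, move to (3,2). |black|=5
Step 7: on WHITE (3,2): turn R to W, flip to black, move to (3,1). |black|=6
Step 8: on WHITE (3,1): turn R to N, flip to black, move to (2,1). |black|=7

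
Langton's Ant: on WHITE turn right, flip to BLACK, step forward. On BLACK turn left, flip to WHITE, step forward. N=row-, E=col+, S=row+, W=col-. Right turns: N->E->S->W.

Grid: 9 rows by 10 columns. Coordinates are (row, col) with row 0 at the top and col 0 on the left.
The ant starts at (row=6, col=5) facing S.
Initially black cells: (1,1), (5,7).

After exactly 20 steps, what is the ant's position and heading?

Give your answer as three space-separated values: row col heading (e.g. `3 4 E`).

Answer: 4 7 S

Derivation:
Step 1: on WHITE (6,5): turn R to W, flip to black, move to (6,4). |black|=3
Step 2: on WHITE (6,4): turn R to N, flip to black, move to (5,4). |black|=4
Step 3: on WHITE (5,4): turn R to E, flip to black, move to (5,5). |black|=5
Step 4: on WHITE (5,5): turn R to S, flip to black, move to (6,5). |black|=6
Step 5: on BLACK (6,5): turn L to E, flip to white, move to (6,6). |black|=5
Step 6: on WHITE (6,6): turn R to S, flip to black, move to (7,6). |black|=6
Step 7: on WHITE (7,6): turn R to W, flip to black, move to (7,5). |black|=7
Step 8: on WHITE (7,5): turn R to N, flip to black, move to (6,5). |black|=8
Step 9: on WHITE (6,5): turn R to E, flip to black, move to (6,6). |black|=9
Step 10: on BLACK (6,6): turn L to N, flip to white, move to (5,6). |black|=8
Step 11: on WHITE (5,6): turn R to E, flip to black, move to (5,7). |black|=9
Step 12: on BLACK (5,7): turn L to N, flip to white, move to (4,7). |black|=8
Step 13: on WHITE (4,7): turn R to E, flip to black, move to (4,8). |black|=9
Step 14: on WHITE (4,8): turn R to S, flip to black, move to (5,8). |black|=10
Step 15: on WHITE (5,8): turn R to W, flip to black, move to (5,7). |black|=11
Step 16: on WHITE (5,7): turn R to N, flip to black, move to (4,7). |black|=12
Step 17: on BLACK (4,7): turn L to W, flip to white, move to (4,6). |black|=11
Step 18: on WHITE (4,6): turn R to N, flip to black, move to (3,6). |black|=12
Step 19: on WHITE (3,6): turn R to E, flip to black, move to (3,7). |black|=13
Step 20: on WHITE (3,7): turn R to S, flip to black, move to (4,7). |black|=14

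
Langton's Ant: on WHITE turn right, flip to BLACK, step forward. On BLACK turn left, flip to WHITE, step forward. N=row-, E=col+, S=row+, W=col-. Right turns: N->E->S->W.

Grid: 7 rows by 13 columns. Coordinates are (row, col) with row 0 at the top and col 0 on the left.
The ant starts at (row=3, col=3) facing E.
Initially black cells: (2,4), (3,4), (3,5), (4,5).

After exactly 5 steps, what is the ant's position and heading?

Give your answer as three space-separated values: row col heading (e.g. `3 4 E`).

Step 1: on WHITE (3,3): turn R to S, flip to black, move to (4,3). |black|=5
Step 2: on WHITE (4,3): turn R to W, flip to black, move to (4,2). |black|=6
Step 3: on WHITE (4,2): turn R to N, flip to black, move to (3,2). |black|=7
Step 4: on WHITE (3,2): turn R to E, flip to black, move to (3,3). |black|=8
Step 5: on BLACK (3,3): turn L to N, flip to white, move to (2,3). |black|=7

Answer: 2 3 N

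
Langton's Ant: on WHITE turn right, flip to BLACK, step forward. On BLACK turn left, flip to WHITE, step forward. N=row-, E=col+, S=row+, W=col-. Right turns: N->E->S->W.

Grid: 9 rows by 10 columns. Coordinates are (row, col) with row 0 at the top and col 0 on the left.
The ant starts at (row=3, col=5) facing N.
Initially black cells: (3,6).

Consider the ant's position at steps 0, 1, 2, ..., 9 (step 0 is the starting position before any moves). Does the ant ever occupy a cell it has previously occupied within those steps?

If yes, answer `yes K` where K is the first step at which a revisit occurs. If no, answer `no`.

Step 1: on WHITE (3,5): turn R to E, flip to black, move to (3,6). |black|=2 — new cell
Step 2: on BLACK (3,6): turn L to N, flip to white, move to (2,6). |black|=1 — new cell
Step 3: on WHITE (2,6): turn R to E, flip to black, move to (2,7). |black|=2 — new cell
Step 4: on WHITE (2,7): turn R to S, flip to black, move to (3,7). |black|=3 — new cell
Step 5: on WHITE (3,7): turn R to W, flip to black, move to (3,6). |black|=4 — REVISIT

Answer: yes 5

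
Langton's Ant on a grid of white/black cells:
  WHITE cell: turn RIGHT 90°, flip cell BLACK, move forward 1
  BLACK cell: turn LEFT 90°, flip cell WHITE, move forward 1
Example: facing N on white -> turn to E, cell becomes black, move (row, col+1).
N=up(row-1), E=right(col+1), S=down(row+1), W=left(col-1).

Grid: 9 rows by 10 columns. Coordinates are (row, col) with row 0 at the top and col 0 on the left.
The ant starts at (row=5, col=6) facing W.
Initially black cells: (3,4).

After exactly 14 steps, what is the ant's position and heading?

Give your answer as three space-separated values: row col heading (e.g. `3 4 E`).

Answer: 6 7 E

Derivation:
Step 1: on WHITE (5,6): turn R to N, flip to black, move to (4,6). |black|=2
Step 2: on WHITE (4,6): turn R to E, flip to black, move to (4,7). |black|=3
Step 3: on WHITE (4,7): turn R to S, flip to black, move to (5,7). |black|=4
Step 4: on WHITE (5,7): turn R to W, flip to black, move to (5,6). |black|=5
Step 5: on BLACK (5,6): turn L to S, flip to white, move to (6,6). |black|=4
Step 6: on WHITE (6,6): turn R to W, flip to black, move to (6,5). |black|=5
Step 7: on WHITE (6,5): turn R to N, flip to black, move to (5,5). |black|=6
Step 8: on WHITE (5,5): turn R to E, flip to black, move to (5,6). |black|=7
Step 9: on WHITE (5,6): turn R to S, flip to black, move to (6,6). |black|=8
Step 10: on BLACK (6,6): turn L to E, flip to white, move to (6,7). |black|=7
Step 11: on WHITE (6,7): turn R to S, flip to black, move to (7,7). |black|=8
Step 12: on WHITE (7,7): turn R to W, flip to black, move to (7,6). |black|=9
Step 13: on WHITE (7,6): turn R to N, flip to black, move to (6,6). |black|=10
Step 14: on WHITE (6,6): turn R to E, flip to black, move to (6,7). |black|=11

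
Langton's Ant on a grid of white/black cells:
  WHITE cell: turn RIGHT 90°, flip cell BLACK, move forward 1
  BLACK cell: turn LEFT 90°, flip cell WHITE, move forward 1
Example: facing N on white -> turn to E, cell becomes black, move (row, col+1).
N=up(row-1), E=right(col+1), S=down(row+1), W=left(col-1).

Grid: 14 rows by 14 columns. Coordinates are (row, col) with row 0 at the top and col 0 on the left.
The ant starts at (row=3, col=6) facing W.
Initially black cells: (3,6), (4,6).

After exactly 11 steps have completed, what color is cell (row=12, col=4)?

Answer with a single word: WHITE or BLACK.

Answer: WHITE

Derivation:
Step 1: on BLACK (3,6): turn L to S, flip to white, move to (4,6). |black|=1
Step 2: on BLACK (4,6): turn L to E, flip to white, move to (4,7). |black|=0
Step 3: on WHITE (4,7): turn R to S, flip to black, move to (5,7). |black|=1
Step 4: on WHITE (5,7): turn R to W, flip to black, move to (5,6). |black|=2
Step 5: on WHITE (5,6): turn R to N, flip to black, move to (4,6). |black|=3
Step 6: on WHITE (4,6): turn R to E, flip to black, move to (4,7). |black|=4
Step 7: on BLACK (4,7): turn L to N, flip to white, move to (3,7). |black|=3
Step 8: on WHITE (3,7): turn R to E, flip to black, move to (3,8). |black|=4
Step 9: on WHITE (3,8): turn R to S, flip to black, move to (4,8). |black|=5
Step 10: on WHITE (4,8): turn R to W, flip to black, move to (4,7). |black|=6
Step 11: on WHITE (4,7): turn R to N, flip to black, move to (3,7). |black|=7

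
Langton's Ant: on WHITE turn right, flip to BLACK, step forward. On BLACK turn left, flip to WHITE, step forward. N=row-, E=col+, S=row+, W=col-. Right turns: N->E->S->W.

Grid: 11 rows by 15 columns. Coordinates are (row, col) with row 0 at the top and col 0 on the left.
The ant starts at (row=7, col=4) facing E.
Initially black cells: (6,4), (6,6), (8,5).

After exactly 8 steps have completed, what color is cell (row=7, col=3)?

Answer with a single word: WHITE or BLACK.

Step 1: on WHITE (7,4): turn R to S, flip to black, move to (8,4). |black|=4
Step 2: on WHITE (8,4): turn R to W, flip to black, move to (8,3). |black|=5
Step 3: on WHITE (8,3): turn R to N, flip to black, move to (7,3). |black|=6
Step 4: on WHITE (7,3): turn R to E, flip to black, move to (7,4). |black|=7
Step 5: on BLACK (7,4): turn L to N, flip to white, move to (6,4). |black|=6
Step 6: on BLACK (6,4): turn L to W, flip to white, move to (6,3). |black|=5
Step 7: on WHITE (6,3): turn R to N, flip to black, move to (5,3). |black|=6
Step 8: on WHITE (5,3): turn R to E, flip to black, move to (5,4). |black|=7

Answer: BLACK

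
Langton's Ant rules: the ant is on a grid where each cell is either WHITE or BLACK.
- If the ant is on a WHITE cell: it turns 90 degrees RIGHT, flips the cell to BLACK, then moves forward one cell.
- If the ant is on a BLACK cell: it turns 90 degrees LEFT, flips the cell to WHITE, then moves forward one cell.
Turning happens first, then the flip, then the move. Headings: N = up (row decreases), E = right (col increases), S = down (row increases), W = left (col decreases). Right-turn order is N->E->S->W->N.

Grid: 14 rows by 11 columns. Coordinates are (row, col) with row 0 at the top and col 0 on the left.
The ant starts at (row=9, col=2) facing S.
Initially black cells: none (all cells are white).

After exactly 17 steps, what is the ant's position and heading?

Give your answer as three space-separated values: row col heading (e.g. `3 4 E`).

Answer: 9 3 E

Derivation:
Step 1: on WHITE (9,2): turn R to W, flip to black, move to (9,1). |black|=1
Step 2: on WHITE (9,1): turn R to N, flip to black, move to (8,1). |black|=2
Step 3: on WHITE (8,1): turn R to E, flip to black, move to (8,2). |black|=3
Step 4: on WHITE (8,2): turn R to S, flip to black, move to (9,2). |black|=4
Step 5: on BLACK (9,2): turn L to E, flip to white, move to (9,3). |black|=3
Step 6: on WHITE (9,3): turn R to S, flip to black, move to (10,3). |black|=4
Step 7: on WHITE (10,3): turn R to W, flip to black, move to (10,2). |black|=5
Step 8: on WHITE (10,2): turn R to N, flip to black, move to (9,2). |black|=6
Step 9: on WHITE (9,2): turn R to E, flip to black, move to (9,3). |black|=7
Step 10: on BLACK (9,3): turn L to N, flip to white, move to (8,3). |black|=6
Step 11: on WHITE (8,3): turn R to E, flip to black, move to (8,4). |black|=7
Step 12: on WHITE (8,4): turn R to S, flip to black, move to (9,4). |black|=8
Step 13: on WHITE (9,4): turn R to W, flip to black, move to (9,3). |black|=9
Step 14: on WHITE (9,3): turn R to N, flip to black, move to (8,3). |black|=10
Step 15: on BLACK (8,3): turn L to W, flip to white, move to (8,2). |black|=9
Step 16: on BLACK (8,2): turn L to S, flip to white, move to (9,2). |black|=8
Step 17: on BLACK (9,2): turn L to E, flip to white, move to (9,3). |black|=7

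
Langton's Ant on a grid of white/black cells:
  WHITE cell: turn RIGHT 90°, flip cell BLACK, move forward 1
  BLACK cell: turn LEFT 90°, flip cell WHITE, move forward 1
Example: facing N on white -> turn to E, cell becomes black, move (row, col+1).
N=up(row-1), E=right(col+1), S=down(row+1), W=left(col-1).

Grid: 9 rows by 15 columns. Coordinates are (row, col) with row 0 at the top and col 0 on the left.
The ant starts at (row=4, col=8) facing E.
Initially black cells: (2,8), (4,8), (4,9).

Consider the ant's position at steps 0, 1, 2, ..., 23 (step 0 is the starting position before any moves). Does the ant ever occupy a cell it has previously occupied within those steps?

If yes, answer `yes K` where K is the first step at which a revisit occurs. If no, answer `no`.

Answer: yes 7

Derivation:
Step 1: on BLACK (4,8): turn L to N, flip to white, move to (3,8). |black|=2 — new cell
Step 2: on WHITE (3,8): turn R to E, flip to black, move to (3,9). |black|=3 — new cell
Step 3: on WHITE (3,9): turn R to S, flip to black, move to (4,9). |black|=4 — new cell
Step 4: on BLACK (4,9): turn L to E, flip to white, move to (4,10). |black|=3 — new cell
Step 5: on WHITE (4,10): turn R to S, flip to black, move to (5,10). |black|=4 — new cell
Step 6: on WHITE (5,10): turn R to W, flip to black, move to (5,9). |black|=5 — new cell
Step 7: on WHITE (5,9): turn R to N, flip to black, move to (4,9). |black|=6 — REVISIT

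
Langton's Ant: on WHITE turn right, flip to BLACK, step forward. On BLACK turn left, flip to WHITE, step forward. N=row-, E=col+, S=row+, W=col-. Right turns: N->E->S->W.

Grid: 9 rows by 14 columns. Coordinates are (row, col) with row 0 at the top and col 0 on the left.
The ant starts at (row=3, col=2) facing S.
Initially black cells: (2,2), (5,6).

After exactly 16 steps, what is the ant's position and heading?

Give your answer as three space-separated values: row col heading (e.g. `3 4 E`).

Answer: 1 2 N

Derivation:
Step 1: on WHITE (3,2): turn R to W, flip to black, move to (3,1). |black|=3
Step 2: on WHITE (3,1): turn R to N, flip to black, move to (2,1). |black|=4
Step 3: on WHITE (2,1): turn R to E, flip to black, move to (2,2). |black|=5
Step 4: on BLACK (2,2): turn L to N, flip to white, move to (1,2). |black|=4
Step 5: on WHITE (1,2): turn R to E, flip to black, move to (1,3). |black|=5
Step 6: on WHITE (1,3): turn R to S, flip to black, move to (2,3). |black|=6
Step 7: on WHITE (2,3): turn R to W, flip to black, move to (2,2). |black|=7
Step 8: on WHITE (2,2): turn R to N, flip to black, move to (1,2). |black|=8
Step 9: on BLACK (1,2): turn L to W, flip to white, move to (1,1). |black|=7
Step 10: on WHITE (1,1): turn R to N, flip to black, move to (0,1). |black|=8
Step 11: on WHITE (0,1): turn R to E, flip to black, move to (0,2). |black|=9
Step 12: on WHITE (0,2): turn R to S, flip to black, move to (1,2). |black|=10
Step 13: on WHITE (1,2): turn R to W, flip to black, move to (1,1). |black|=11
Step 14: on BLACK (1,1): turn L to S, flip to white, move to (2,1). |black|=10
Step 15: on BLACK (2,1): turn L to E, flip to white, move to (2,2). |black|=9
Step 16: on BLACK (2,2): turn L to N, flip to white, move to (1,2). |black|=8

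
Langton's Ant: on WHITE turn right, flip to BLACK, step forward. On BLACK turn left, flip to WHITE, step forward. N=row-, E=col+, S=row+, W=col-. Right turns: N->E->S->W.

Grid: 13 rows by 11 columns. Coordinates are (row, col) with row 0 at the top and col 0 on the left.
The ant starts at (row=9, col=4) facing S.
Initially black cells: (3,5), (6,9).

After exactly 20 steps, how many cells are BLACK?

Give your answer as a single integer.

Step 1: on WHITE (9,4): turn R to W, flip to black, move to (9,3). |black|=3
Step 2: on WHITE (9,3): turn R to N, flip to black, move to (8,3). |black|=4
Step 3: on WHITE (8,3): turn R to E, flip to black, move to (8,4). |black|=5
Step 4: on WHITE (8,4): turn R to S, flip to black, move to (9,4). |black|=6
Step 5: on BLACK (9,4): turn L to E, flip to white, move to (9,5). |black|=5
Step 6: on WHITE (9,5): turn R to S, flip to black, move to (10,5). |black|=6
Step 7: on WHITE (10,5): turn R to W, flip to black, move to (10,4). |black|=7
Step 8: on WHITE (10,4): turn R to N, flip to black, move to (9,4). |black|=8
Step 9: on WHITE (9,4): turn R to E, flip to black, move to (9,5). |black|=9
Step 10: on BLACK (9,5): turn L to N, flip to white, move to (8,5). |black|=8
Step 11: on WHITE (8,5): turn R to E, flip to black, move to (8,6). |black|=9
Step 12: on WHITE (8,6): turn R to S, flip to black, move to (9,6). |black|=10
Step 13: on WHITE (9,6): turn R to W, flip to black, move to (9,5). |black|=11
Step 14: on WHITE (9,5): turn R to N, flip to black, move to (8,5). |black|=12
Step 15: on BLACK (8,5): turn L to W, flip to white, move to (8,4). |black|=11
Step 16: on BLACK (8,4): turn L to S, flip to white, move to (9,4). |black|=10
Step 17: on BLACK (9,4): turn L to E, flip to white, move to (9,5). |black|=9
Step 18: on BLACK (9,5): turn L to N, flip to white, move to (8,5). |black|=8
Step 19: on WHITE (8,5): turn R to E, flip to black, move to (8,6). |black|=9
Step 20: on BLACK (8,6): turn L to N, flip to white, move to (7,6). |black|=8

Answer: 8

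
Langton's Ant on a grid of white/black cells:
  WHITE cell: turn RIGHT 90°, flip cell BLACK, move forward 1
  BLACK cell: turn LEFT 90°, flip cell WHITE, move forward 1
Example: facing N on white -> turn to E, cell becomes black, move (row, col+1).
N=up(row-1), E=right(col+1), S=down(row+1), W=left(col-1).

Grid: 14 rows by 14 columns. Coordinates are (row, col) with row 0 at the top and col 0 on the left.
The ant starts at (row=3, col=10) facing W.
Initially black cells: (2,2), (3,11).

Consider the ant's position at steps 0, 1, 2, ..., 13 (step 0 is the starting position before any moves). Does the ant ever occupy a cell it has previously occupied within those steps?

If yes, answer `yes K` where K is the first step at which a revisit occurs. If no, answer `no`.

Answer: yes 7

Derivation:
Step 1: on WHITE (3,10): turn R to N, flip to black, move to (2,10). |black|=3 — new cell
Step 2: on WHITE (2,10): turn R to E, flip to black, move to (2,11). |black|=4 — new cell
Step 3: on WHITE (2,11): turn R to S, flip to black, move to (3,11). |black|=5 — new cell
Step 4: on BLACK (3,11): turn L to E, flip to white, move to (3,12). |black|=4 — new cell
Step 5: on WHITE (3,12): turn R to S, flip to black, move to (4,12). |black|=5 — new cell
Step 6: on WHITE (4,12): turn R to W, flip to black, move to (4,11). |black|=6 — new cell
Step 7: on WHITE (4,11): turn R to N, flip to black, move to (3,11). |black|=7 — REVISIT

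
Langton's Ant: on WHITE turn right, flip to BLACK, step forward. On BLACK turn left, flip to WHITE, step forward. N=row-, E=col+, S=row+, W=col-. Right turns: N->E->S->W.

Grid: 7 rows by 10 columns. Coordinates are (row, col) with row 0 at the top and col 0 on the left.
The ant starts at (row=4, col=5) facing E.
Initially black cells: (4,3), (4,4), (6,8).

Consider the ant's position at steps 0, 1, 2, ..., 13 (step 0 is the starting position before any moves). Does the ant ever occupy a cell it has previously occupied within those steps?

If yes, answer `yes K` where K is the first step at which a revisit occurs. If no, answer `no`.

Answer: yes 8

Derivation:
Step 1: on WHITE (4,5): turn R to S, flip to black, move to (5,5). |black|=4 — new cell
Step 2: on WHITE (5,5): turn R to W, flip to black, move to (5,4). |black|=5 — new cell
Step 3: on WHITE (5,4): turn R to N, flip to black, move to (4,4). |black|=6 — new cell
Step 4: on BLACK (4,4): turn L to W, flip to white, move to (4,3). |black|=5 — new cell
Step 5: on BLACK (4,3): turn L to S, flip to white, move to (5,3). |black|=4 — new cell
Step 6: on WHITE (5,3): turn R to W, flip to black, move to (5,2). |black|=5 — new cell
Step 7: on WHITE (5,2): turn R to N, flip to black, move to (4,2). |black|=6 — new cell
Step 8: on WHITE (4,2): turn R to E, flip to black, move to (4,3). |black|=7 — REVISIT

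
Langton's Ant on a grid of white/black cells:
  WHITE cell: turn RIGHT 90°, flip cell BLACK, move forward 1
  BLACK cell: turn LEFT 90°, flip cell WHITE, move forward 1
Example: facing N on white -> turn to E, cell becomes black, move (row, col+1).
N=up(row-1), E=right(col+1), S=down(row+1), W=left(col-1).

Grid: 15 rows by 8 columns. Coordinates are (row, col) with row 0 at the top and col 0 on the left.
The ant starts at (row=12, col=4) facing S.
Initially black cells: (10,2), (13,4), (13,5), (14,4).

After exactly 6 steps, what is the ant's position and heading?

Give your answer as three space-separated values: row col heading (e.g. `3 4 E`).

Step 1: on WHITE (12,4): turn R to W, flip to black, move to (12,3). |black|=5
Step 2: on WHITE (12,3): turn R to N, flip to black, move to (11,3). |black|=6
Step 3: on WHITE (11,3): turn R to E, flip to black, move to (11,4). |black|=7
Step 4: on WHITE (11,4): turn R to S, flip to black, move to (12,4). |black|=8
Step 5: on BLACK (12,4): turn L to E, flip to white, move to (12,5). |black|=7
Step 6: on WHITE (12,5): turn R to S, flip to black, move to (13,5). |black|=8

Answer: 13 5 S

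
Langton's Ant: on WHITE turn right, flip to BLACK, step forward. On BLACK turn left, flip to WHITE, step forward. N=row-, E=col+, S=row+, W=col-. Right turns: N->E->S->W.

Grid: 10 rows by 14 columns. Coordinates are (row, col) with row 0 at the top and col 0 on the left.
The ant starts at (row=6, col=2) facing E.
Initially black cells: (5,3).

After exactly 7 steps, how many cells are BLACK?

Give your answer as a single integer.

Step 1: on WHITE (6,2): turn R to S, flip to black, move to (7,2). |black|=2
Step 2: on WHITE (7,2): turn R to W, flip to black, move to (7,1). |black|=3
Step 3: on WHITE (7,1): turn R to N, flip to black, move to (6,1). |black|=4
Step 4: on WHITE (6,1): turn R to E, flip to black, move to (6,2). |black|=5
Step 5: on BLACK (6,2): turn L to N, flip to white, move to (5,2). |black|=4
Step 6: on WHITE (5,2): turn R to E, flip to black, move to (5,3). |black|=5
Step 7: on BLACK (5,3): turn L to N, flip to white, move to (4,3). |black|=4

Answer: 4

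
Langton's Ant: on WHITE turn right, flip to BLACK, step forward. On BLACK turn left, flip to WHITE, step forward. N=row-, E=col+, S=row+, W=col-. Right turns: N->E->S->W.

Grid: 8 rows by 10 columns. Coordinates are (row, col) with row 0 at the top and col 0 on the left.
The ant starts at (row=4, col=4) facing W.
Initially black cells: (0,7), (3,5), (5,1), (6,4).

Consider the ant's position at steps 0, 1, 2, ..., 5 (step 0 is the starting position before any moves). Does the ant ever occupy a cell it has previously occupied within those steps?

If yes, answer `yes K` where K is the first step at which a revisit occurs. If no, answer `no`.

Answer: no

Derivation:
Step 1: on WHITE (4,4): turn R to N, flip to black, move to (3,4). |black|=5 — new cell
Step 2: on WHITE (3,4): turn R to E, flip to black, move to (3,5). |black|=6 — new cell
Step 3: on BLACK (3,5): turn L to N, flip to white, move to (2,5). |black|=5 — new cell
Step 4: on WHITE (2,5): turn R to E, flip to black, move to (2,6). |black|=6 — new cell
Step 5: on WHITE (2,6): turn R to S, flip to black, move to (3,6). |black|=7 — new cell
No revisit within 5 steps.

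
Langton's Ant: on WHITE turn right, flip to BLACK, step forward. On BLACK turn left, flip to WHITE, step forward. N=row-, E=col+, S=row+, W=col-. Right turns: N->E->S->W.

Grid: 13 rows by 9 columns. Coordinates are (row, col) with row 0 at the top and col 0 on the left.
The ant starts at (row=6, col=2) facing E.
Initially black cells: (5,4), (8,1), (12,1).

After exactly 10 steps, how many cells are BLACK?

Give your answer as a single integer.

Answer: 9

Derivation:
Step 1: on WHITE (6,2): turn R to S, flip to black, move to (7,2). |black|=4
Step 2: on WHITE (7,2): turn R to W, flip to black, move to (7,1). |black|=5
Step 3: on WHITE (7,1): turn R to N, flip to black, move to (6,1). |black|=6
Step 4: on WHITE (6,1): turn R to E, flip to black, move to (6,2). |black|=7
Step 5: on BLACK (6,2): turn L to N, flip to white, move to (5,2). |black|=6
Step 6: on WHITE (5,2): turn R to E, flip to black, move to (5,3). |black|=7
Step 7: on WHITE (5,3): turn R to S, flip to black, move to (6,3). |black|=8
Step 8: on WHITE (6,3): turn R to W, flip to black, move to (6,2). |black|=9
Step 9: on WHITE (6,2): turn R to N, flip to black, move to (5,2). |black|=10
Step 10: on BLACK (5,2): turn L to W, flip to white, move to (5,1). |black|=9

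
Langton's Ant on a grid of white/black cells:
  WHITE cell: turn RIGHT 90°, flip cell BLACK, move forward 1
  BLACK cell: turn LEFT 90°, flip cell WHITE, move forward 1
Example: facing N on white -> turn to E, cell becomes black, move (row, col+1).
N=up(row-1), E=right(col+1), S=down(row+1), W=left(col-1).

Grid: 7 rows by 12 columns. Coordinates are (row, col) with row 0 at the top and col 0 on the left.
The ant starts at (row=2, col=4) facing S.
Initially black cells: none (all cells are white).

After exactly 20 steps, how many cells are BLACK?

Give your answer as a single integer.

Answer: 6

Derivation:
Step 1: on WHITE (2,4): turn R to W, flip to black, move to (2,3). |black|=1
Step 2: on WHITE (2,3): turn R to N, flip to black, move to (1,3). |black|=2
Step 3: on WHITE (1,3): turn R to E, flip to black, move to (1,4). |black|=3
Step 4: on WHITE (1,4): turn R to S, flip to black, move to (2,4). |black|=4
Step 5: on BLACK (2,4): turn L to E, flip to white, move to (2,5). |black|=3
Step 6: on WHITE (2,5): turn R to S, flip to black, move to (3,5). |black|=4
Step 7: on WHITE (3,5): turn R to W, flip to black, move to (3,4). |black|=5
Step 8: on WHITE (3,4): turn R to N, flip to black, move to (2,4). |black|=6
Step 9: on WHITE (2,4): turn R to E, flip to black, move to (2,5). |black|=7
Step 10: on BLACK (2,5): turn L to N, flip to white, move to (1,5). |black|=6
Step 11: on WHITE (1,5): turn R to E, flip to black, move to (1,6). |black|=7
Step 12: on WHITE (1,6): turn R to S, flip to black, move to (2,6). |black|=8
Step 13: on WHITE (2,6): turn R to W, flip to black, move to (2,5). |black|=9
Step 14: on WHITE (2,5): turn R to N, flip to black, move to (1,5). |black|=10
Step 15: on BLACK (1,5): turn L to W, flip to white, move to (1,4). |black|=9
Step 16: on BLACK (1,4): turn L to S, flip to white, move to (2,4). |black|=8
Step 17: on BLACK (2,4): turn L to E, flip to white, move to (2,5). |black|=7
Step 18: on BLACK (2,5): turn L to N, flip to white, move to (1,5). |black|=6
Step 19: on WHITE (1,5): turn R to E, flip to black, move to (1,6). |black|=7
Step 20: on BLACK (1,6): turn L to N, flip to white, move to (0,6). |black|=6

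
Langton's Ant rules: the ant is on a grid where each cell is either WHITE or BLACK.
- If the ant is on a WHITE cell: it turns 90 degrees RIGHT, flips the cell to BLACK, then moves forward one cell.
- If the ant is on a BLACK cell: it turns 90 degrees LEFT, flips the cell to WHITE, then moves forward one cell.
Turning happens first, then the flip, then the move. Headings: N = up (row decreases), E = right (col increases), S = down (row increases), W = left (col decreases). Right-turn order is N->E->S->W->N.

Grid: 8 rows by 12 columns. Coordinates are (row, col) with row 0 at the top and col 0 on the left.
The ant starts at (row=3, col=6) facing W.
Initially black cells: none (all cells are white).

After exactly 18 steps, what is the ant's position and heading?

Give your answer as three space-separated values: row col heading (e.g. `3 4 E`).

Answer: 4 7 E

Derivation:
Step 1: on WHITE (3,6): turn R to N, flip to black, move to (2,6). |black|=1
Step 2: on WHITE (2,6): turn R to E, flip to black, move to (2,7). |black|=2
Step 3: on WHITE (2,7): turn R to S, flip to black, move to (3,7). |black|=3
Step 4: on WHITE (3,7): turn R to W, flip to black, move to (3,6). |black|=4
Step 5: on BLACK (3,6): turn L to S, flip to white, move to (4,6). |black|=3
Step 6: on WHITE (4,6): turn R to W, flip to black, move to (4,5). |black|=4
Step 7: on WHITE (4,5): turn R to N, flip to black, move to (3,5). |black|=5
Step 8: on WHITE (3,5): turn R to E, flip to black, move to (3,6). |black|=6
Step 9: on WHITE (3,6): turn R to S, flip to black, move to (4,6). |black|=7
Step 10: on BLACK (4,6): turn L to E, flip to white, move to (4,7). |black|=6
Step 11: on WHITE (4,7): turn R to S, flip to black, move to (5,7). |black|=7
Step 12: on WHITE (5,7): turn R to W, flip to black, move to (5,6). |black|=8
Step 13: on WHITE (5,6): turn R to N, flip to black, move to (4,6). |black|=9
Step 14: on WHITE (4,6): turn R to E, flip to black, move to (4,7). |black|=10
Step 15: on BLACK (4,7): turn L to N, flip to white, move to (3,7). |black|=9
Step 16: on BLACK (3,7): turn L to W, flip to white, move to (3,6). |black|=8
Step 17: on BLACK (3,6): turn L to S, flip to white, move to (4,6). |black|=7
Step 18: on BLACK (4,6): turn L to E, flip to white, move to (4,7). |black|=6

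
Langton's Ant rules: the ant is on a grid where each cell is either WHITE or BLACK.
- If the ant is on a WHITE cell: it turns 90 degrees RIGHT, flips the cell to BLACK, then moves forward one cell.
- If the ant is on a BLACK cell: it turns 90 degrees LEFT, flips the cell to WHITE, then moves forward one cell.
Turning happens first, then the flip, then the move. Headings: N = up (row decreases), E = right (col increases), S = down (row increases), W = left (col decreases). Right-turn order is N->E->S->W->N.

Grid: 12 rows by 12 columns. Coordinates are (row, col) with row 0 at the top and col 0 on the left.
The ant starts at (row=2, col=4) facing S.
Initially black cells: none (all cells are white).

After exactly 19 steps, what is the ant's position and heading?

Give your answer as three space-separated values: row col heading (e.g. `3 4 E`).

Step 1: on WHITE (2,4): turn R to W, flip to black, move to (2,3). |black|=1
Step 2: on WHITE (2,3): turn R to N, flip to black, move to (1,3). |black|=2
Step 3: on WHITE (1,3): turn R to E, flip to black, move to (1,4). |black|=3
Step 4: on WHITE (1,4): turn R to S, flip to black, move to (2,4). |black|=4
Step 5: on BLACK (2,4): turn L to E, flip to white, move to (2,5). |black|=3
Step 6: on WHITE (2,5): turn R to S, flip to black, move to (3,5). |black|=4
Step 7: on WHITE (3,5): turn R to W, flip to black, move to (3,4). |black|=5
Step 8: on WHITE (3,4): turn R to N, flip to black, move to (2,4). |black|=6
Step 9: on WHITE (2,4): turn R to E, flip to black, move to (2,5). |black|=7
Step 10: on BLACK (2,5): turn L to N, flip to white, move to (1,5). |black|=6
Step 11: on WHITE (1,5): turn R to E, flip to black, move to (1,6). |black|=7
Step 12: on WHITE (1,6): turn R to S, flip to black, move to (2,6). |black|=8
Step 13: on WHITE (2,6): turn R to W, flip to black, move to (2,5). |black|=9
Step 14: on WHITE (2,5): turn R to N, flip to black, move to (1,5). |black|=10
Step 15: on BLACK (1,5): turn L to W, flip to white, move to (1,4). |black|=9
Step 16: on BLACK (1,4): turn L to S, flip to white, move to (2,4). |black|=8
Step 17: on BLACK (2,4): turn L to E, flip to white, move to (2,5). |black|=7
Step 18: on BLACK (2,5): turn L to N, flip to white, move to (1,5). |black|=6
Step 19: on WHITE (1,5): turn R to E, flip to black, move to (1,6). |black|=7

Answer: 1 6 E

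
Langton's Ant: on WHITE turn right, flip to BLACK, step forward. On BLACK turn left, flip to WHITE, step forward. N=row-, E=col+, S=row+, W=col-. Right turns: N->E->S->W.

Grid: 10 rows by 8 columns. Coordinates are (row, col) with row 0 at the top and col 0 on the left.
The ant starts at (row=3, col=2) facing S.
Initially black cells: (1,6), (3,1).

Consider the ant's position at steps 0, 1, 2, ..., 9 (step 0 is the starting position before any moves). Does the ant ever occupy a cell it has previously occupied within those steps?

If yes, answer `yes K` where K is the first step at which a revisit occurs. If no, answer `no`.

Step 1: on WHITE (3,2): turn R to W, flip to black, move to (3,1). |black|=3 — new cell
Step 2: on BLACK (3,1): turn L to S, flip to white, move to (4,1). |black|=2 — new cell
Step 3: on WHITE (4,1): turn R to W, flip to black, move to (4,0). |black|=3 — new cell
Step 4: on WHITE (4,0): turn R to N, flip to black, move to (3,0). |black|=4 — new cell
Step 5: on WHITE (3,0): turn R to E, flip to black, move to (3,1). |black|=5 — REVISIT

Answer: yes 5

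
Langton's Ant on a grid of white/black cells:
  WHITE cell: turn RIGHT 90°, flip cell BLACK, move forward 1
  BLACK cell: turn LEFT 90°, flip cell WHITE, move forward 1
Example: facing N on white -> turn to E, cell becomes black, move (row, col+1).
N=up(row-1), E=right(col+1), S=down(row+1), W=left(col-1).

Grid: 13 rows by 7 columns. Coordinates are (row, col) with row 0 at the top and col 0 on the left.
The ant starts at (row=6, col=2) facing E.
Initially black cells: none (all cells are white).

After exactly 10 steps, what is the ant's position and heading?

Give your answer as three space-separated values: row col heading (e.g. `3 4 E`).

Step 1: on WHITE (6,2): turn R to S, flip to black, move to (7,2). |black|=1
Step 2: on WHITE (7,2): turn R to W, flip to black, move to (7,1). |black|=2
Step 3: on WHITE (7,1): turn R to N, flip to black, move to (6,1). |black|=3
Step 4: on WHITE (6,1): turn R to E, flip to black, move to (6,2). |black|=4
Step 5: on BLACK (6,2): turn L to N, flip to white, move to (5,2). |black|=3
Step 6: on WHITE (5,2): turn R to E, flip to black, move to (5,3). |black|=4
Step 7: on WHITE (5,3): turn R to S, flip to black, move to (6,3). |black|=5
Step 8: on WHITE (6,3): turn R to W, flip to black, move to (6,2). |black|=6
Step 9: on WHITE (6,2): turn R to N, flip to black, move to (5,2). |black|=7
Step 10: on BLACK (5,2): turn L to W, flip to white, move to (5,1). |black|=6

Answer: 5 1 W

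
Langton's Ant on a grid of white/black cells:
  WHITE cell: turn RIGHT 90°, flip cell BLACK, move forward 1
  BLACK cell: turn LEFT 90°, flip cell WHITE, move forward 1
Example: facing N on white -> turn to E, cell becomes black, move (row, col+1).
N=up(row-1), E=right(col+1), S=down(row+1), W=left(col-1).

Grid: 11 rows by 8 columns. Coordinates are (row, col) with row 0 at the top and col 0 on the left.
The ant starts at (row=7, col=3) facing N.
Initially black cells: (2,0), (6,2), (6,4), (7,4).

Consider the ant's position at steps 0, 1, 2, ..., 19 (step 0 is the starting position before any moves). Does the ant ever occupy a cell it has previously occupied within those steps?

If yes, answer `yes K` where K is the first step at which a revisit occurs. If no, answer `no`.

Step 1: on WHITE (7,3): turn R to E, flip to black, move to (7,4). |black|=5 — new cell
Step 2: on BLACK (7,4): turn L to N, flip to white, move to (6,4). |black|=4 — new cell
Step 3: on BLACK (6,4): turn L to W, flip to white, move to (6,3). |black|=3 — new cell
Step 4: on WHITE (6,3): turn R to N, flip to black, move to (5,3). |black|=4 — new cell
Step 5: on WHITE (5,3): turn R to E, flip to black, move to (5,4). |black|=5 — new cell
Step 6: on WHITE (5,4): turn R to S, flip to black, move to (6,4). |black|=6 — REVISIT

Answer: yes 6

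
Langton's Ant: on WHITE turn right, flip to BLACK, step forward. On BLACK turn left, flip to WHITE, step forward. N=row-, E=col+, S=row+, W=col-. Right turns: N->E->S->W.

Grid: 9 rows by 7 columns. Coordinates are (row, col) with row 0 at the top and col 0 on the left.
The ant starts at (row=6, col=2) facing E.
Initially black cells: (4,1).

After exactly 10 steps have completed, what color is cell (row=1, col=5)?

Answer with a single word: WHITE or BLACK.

Answer: WHITE

Derivation:
Step 1: on WHITE (6,2): turn R to S, flip to black, move to (7,2). |black|=2
Step 2: on WHITE (7,2): turn R to W, flip to black, move to (7,1). |black|=3
Step 3: on WHITE (7,1): turn R to N, flip to black, move to (6,1). |black|=4
Step 4: on WHITE (6,1): turn R to E, flip to black, move to (6,2). |black|=5
Step 5: on BLACK (6,2): turn L to N, flip to white, move to (5,2). |black|=4
Step 6: on WHITE (5,2): turn R to E, flip to black, move to (5,3). |black|=5
Step 7: on WHITE (5,3): turn R to S, flip to black, move to (6,3). |black|=6
Step 8: on WHITE (6,3): turn R to W, flip to black, move to (6,2). |black|=7
Step 9: on WHITE (6,2): turn R to N, flip to black, move to (5,2). |black|=8
Step 10: on BLACK (5,2): turn L to W, flip to white, move to (5,1). |black|=7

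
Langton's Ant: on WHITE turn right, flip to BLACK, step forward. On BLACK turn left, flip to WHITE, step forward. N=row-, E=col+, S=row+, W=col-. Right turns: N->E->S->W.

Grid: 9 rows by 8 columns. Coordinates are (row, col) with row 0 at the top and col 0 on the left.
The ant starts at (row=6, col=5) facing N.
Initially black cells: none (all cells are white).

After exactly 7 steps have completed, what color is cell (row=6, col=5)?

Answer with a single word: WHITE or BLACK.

Step 1: on WHITE (6,5): turn R to E, flip to black, move to (6,6). |black|=1
Step 2: on WHITE (6,6): turn R to S, flip to black, move to (7,6). |black|=2
Step 3: on WHITE (7,6): turn R to W, flip to black, move to (7,5). |black|=3
Step 4: on WHITE (7,5): turn R to N, flip to black, move to (6,5). |black|=4
Step 5: on BLACK (6,5): turn L to W, flip to white, move to (6,4). |black|=3
Step 6: on WHITE (6,4): turn R to N, flip to black, move to (5,4). |black|=4
Step 7: on WHITE (5,4): turn R to E, flip to black, move to (5,5). |black|=5

Answer: WHITE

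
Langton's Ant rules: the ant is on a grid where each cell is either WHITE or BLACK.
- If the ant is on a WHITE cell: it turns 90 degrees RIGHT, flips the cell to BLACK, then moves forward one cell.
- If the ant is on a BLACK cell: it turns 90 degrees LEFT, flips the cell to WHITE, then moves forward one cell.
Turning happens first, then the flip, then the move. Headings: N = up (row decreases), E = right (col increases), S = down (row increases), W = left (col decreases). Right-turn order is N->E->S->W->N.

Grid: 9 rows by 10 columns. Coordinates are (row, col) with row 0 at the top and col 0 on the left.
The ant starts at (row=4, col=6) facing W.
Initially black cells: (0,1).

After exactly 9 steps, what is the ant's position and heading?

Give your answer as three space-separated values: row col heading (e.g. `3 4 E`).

Step 1: on WHITE (4,6): turn R to N, flip to black, move to (3,6). |black|=2
Step 2: on WHITE (3,6): turn R to E, flip to black, move to (3,7). |black|=3
Step 3: on WHITE (3,7): turn R to S, flip to black, move to (4,7). |black|=4
Step 4: on WHITE (4,7): turn R to W, flip to black, move to (4,6). |black|=5
Step 5: on BLACK (4,6): turn L to S, flip to white, move to (5,6). |black|=4
Step 6: on WHITE (5,6): turn R to W, flip to black, move to (5,5). |black|=5
Step 7: on WHITE (5,5): turn R to N, flip to black, move to (4,5). |black|=6
Step 8: on WHITE (4,5): turn R to E, flip to black, move to (4,6). |black|=7
Step 9: on WHITE (4,6): turn R to S, flip to black, move to (5,6). |black|=8

Answer: 5 6 S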